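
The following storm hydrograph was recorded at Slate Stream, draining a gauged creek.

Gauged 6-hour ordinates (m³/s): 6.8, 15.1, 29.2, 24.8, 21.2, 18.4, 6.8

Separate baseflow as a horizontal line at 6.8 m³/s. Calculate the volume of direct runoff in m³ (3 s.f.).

V ≈ 1.61 × 10^6 m³

Direct-runoff ordinates (Q − Q_b): 0.0, 8.3, 22.4, 18.0, 14.4, 11.6, 0.0 m³/s.
ΣQ_DR = 74.70 m³/s.
With Δt = 6 h = 21600 s, V = ΣQ_DR · Δt = 74.70 × 21600 = 1.61 × 10^6 m³.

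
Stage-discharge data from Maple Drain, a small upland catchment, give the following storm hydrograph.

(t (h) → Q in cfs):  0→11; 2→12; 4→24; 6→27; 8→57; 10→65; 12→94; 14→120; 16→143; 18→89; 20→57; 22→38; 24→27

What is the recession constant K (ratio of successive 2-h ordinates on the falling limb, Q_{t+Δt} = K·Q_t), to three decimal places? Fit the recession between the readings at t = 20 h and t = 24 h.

Using the recession-limb readings at t = 20 h and t = 24 h: Q falls from 57 to 27 cfs over 2 intervals.
K = (Q₂/Q₁)^(1/2) = (27/57)^(1/2) = 0.688.

K ≈ 0.688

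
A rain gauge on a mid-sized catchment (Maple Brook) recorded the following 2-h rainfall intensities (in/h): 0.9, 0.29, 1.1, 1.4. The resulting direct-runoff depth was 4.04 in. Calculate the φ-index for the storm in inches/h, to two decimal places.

φ ≈ 0.46 in/h

Only the 3 blocks with intensity above φ contribute runoff: 0.9, 1.1, 1.4 in/h.
Σ(I−φ)·Δt = d  ⇒  (0.9+1.1+1.4 − 3φ)·2 = 4.04
φ = (3.400 − 4.04/2) / 3 = 0.46 in/h.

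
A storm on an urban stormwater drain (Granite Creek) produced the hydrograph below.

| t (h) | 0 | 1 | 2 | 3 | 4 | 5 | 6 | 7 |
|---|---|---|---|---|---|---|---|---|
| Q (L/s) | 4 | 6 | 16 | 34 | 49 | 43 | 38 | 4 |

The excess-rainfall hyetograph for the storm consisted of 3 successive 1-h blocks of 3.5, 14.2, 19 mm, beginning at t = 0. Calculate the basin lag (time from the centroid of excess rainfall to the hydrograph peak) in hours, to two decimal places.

t_L ≈ 2.08 h

Centroid of excess rainfall: t_c = Σ P_i·t̄_i / ΣP_i = 1.9223 h (block centres at 0.5, 1.5, 2.5 h).
Hydrograph peak occurs at t = 4 h, so basin lag t_L = 4 − 1.9223 = 2.08 h.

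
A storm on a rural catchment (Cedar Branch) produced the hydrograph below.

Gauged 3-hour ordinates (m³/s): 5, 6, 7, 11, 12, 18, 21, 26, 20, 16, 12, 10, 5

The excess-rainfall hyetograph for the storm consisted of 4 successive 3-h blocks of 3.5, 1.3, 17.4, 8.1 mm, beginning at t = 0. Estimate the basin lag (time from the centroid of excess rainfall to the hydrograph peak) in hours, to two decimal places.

t_L ≈ 13.52 h

Centroid of excess rainfall: t_c = Σ P_i·t̄_i / ΣP_i = 7.4802 h (block centres at 1.5, 4.5, 7.5, 10.5 h).
Hydrograph peak occurs at t = 21 h, so basin lag t_L = 21 − 7.4802 = 13.52 h.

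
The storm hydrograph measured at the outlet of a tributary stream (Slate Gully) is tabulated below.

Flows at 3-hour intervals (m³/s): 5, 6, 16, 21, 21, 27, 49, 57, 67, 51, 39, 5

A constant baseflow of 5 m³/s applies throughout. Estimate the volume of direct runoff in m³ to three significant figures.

Direct-runoff ordinates (Q − Q_b): 0.0, 1.0, 11.0, 16.0, 16.0, 22.0, 44.0, 52.0, 62.0, 46.0, 34.0, 0.0 m³/s.
ΣQ_DR = 304.0 m³/s.
With Δt = 3 h = 10800 s, V = ΣQ_DR · Δt = 304.0 × 10800 = 3.28 × 10^6 m³.

V ≈ 3.28 × 10^6 m³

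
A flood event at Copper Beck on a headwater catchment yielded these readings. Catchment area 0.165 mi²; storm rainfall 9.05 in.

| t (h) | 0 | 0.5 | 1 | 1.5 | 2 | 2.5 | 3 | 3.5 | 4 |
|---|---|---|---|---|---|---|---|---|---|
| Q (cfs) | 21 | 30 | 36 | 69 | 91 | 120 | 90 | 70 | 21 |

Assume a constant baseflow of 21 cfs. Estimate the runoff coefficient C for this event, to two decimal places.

ΣQ_DR = 359.0 cfs; V = ΣQ_DR·Δt = 6.462 × 10^5 ft³.
Runoff depth d = V / A = 1.686 in.
C = d / P = 1.686 / 9.05 = 0.19.

C ≈ 0.19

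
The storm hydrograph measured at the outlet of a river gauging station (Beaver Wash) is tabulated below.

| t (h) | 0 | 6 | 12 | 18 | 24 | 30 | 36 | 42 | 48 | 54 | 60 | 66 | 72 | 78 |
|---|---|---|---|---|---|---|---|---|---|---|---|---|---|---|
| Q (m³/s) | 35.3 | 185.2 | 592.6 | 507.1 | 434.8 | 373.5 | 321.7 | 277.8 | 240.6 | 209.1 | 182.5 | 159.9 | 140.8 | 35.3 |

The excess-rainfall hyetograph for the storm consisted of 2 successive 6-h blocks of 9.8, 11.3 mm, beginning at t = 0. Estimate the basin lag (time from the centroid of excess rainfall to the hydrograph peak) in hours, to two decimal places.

t_L ≈ 5.79 h

Centroid of excess rainfall: t_c = Σ P_i·t̄_i / ΣP_i = 6.2133 h (block centres at 3, 9 h).
Hydrograph peak occurs at t = 12 h, so basin lag t_L = 12 − 6.2133 = 5.79 h.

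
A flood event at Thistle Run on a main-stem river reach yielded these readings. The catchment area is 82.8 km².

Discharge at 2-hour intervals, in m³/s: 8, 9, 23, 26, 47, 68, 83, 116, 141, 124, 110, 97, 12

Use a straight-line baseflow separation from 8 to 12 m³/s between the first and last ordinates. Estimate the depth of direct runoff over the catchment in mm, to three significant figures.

Direct runoff: 0.00, 0.67, 14.33, 17.00, 37.67, 58.33, 73.00, 105.67, 130.33, 113.00, 98.67, 85.33, 0.00 m³/s; ΣQ_DR = 734.0 m³/s.
V = ΣQ_DR · Δt = 734.0 × 7200 s = 5.285 × 10^6 m³.
Over A = 82.8 km², depth = V / A = 63.8 mm.

d ≈ 63.8 mm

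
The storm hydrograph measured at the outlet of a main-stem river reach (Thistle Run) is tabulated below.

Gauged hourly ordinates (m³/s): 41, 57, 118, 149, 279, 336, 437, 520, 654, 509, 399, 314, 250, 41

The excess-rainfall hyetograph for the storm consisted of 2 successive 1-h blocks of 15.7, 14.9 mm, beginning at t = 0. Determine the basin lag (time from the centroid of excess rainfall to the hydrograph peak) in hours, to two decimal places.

t_L ≈ 7.01 h

Centroid of excess rainfall: t_c = Σ P_i·t̄_i / ΣP_i = 0.9869 h (block centres at 0.5, 1.5 h).
Hydrograph peak occurs at t = 8 h, so basin lag t_L = 8 − 0.9869 = 7.01 h.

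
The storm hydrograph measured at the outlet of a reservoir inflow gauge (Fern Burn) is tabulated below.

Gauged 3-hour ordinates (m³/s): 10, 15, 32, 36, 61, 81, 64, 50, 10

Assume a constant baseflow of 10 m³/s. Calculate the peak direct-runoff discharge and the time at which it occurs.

Q_p = 71.0 m³/s at t = 15 h

Subtracting baseflow gives direct-runoff ordinates: 0.0, 5.0, 22.0, 26.0, 51.0, 71.0, 54.0, 40.0, 0.0 m³/s.
The maximum is 71.0 m³/s, occurring at the reading for t = 15 h.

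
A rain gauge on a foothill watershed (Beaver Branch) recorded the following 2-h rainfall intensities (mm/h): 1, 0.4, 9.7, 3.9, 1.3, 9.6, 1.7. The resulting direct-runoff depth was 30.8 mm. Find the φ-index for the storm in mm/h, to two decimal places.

φ ≈ 2.60 mm/h

Only the 3 blocks with intensity above φ contribute runoff: 9.7, 3.9, 9.6 mm/h.
Σ(I−φ)·Δt = d  ⇒  (9.7+3.9+9.6 − 3φ)·2 = 30.8
φ = (23.20 − 30.8/2) / 3 = 2.60 mm/h.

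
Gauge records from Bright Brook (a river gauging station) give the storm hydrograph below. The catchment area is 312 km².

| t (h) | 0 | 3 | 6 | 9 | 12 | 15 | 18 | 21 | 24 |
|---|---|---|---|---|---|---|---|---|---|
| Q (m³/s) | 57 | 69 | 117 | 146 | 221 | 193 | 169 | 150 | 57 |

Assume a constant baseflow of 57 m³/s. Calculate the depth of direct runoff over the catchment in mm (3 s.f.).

Direct runoff: 0.0, 12.0, 60.0, 89.0, 164.0, 136.0, 112.0, 93.0, 0.0 m³/s; ΣQ_DR = 666.0 m³/s.
V = ΣQ_DR · Δt = 666.0 × 10800 s = 7.193 × 10^6 m³.
Over A = 312 km², depth = V / A = 23.1 mm.

d ≈ 23.1 mm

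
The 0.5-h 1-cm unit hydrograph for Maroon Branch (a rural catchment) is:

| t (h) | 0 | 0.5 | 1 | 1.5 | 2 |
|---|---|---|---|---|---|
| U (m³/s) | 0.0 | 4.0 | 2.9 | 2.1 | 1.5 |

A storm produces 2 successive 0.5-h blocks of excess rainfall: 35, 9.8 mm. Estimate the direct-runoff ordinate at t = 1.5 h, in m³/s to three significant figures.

By discrete convolution, Q_j = Σ (P_i / 10 mm) · U_{j−i}.
At t = 1.5 h (j=3): Q = (35/10)·2.1 + (9.8/10)·2.9 = 10.2 m³/s.

Q ≈ 10.2 m³/s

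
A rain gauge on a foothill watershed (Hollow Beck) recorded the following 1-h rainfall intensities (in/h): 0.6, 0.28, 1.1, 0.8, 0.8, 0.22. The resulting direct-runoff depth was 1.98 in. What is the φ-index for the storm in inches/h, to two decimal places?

φ ≈ 0.33 in/h

Only the 4 blocks with intensity above φ contribute runoff: 0.6, 1.1, 0.8, 0.8 in/h.
Σ(I−φ)·Δt = d  ⇒  (0.6+1.1+0.8+0.8 − 4φ)·1 = 1.98
φ = (3.300 − 1.98/1) / 4 = 0.33 in/h.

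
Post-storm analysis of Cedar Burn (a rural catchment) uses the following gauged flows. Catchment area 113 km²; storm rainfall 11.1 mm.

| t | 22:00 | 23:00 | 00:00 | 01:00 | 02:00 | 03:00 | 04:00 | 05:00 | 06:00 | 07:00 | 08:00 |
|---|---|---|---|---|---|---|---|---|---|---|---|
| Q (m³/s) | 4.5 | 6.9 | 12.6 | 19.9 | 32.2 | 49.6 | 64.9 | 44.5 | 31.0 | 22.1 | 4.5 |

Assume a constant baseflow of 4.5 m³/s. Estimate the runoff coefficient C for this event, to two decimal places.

C ≈ 0.70

ΣQ_DR = 243.2 m³/s; V = ΣQ_DR·Δt = 8.755 × 10^5 m³.
Runoff depth d = V / A = 7.748 mm.
C = d / P = 7.748 / 11.1 = 0.70.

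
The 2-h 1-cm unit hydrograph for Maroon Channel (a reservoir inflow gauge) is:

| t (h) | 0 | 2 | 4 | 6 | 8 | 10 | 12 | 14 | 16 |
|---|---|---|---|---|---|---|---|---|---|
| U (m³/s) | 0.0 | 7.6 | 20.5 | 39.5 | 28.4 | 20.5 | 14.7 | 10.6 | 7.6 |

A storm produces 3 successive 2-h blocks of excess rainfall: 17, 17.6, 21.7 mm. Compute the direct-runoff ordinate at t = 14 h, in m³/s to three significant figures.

By discrete convolution, Q_j = Σ (P_i / 10 mm) · U_{j−i}.
At t = 14 h (j=7): Q = (17/10)·10.6 + (17.6/10)·14.7 + (21.7/10)·20.5 = 88.4 m³/s.

Q ≈ 88.4 m³/s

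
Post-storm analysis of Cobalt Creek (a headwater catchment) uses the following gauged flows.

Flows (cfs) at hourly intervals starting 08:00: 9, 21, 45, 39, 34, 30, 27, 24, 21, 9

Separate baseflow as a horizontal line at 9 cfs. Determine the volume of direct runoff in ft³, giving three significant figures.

Direct-runoff ordinates (Q − Q_b): 0.0, 12.0, 36.0, 30.0, 25.0, 21.0, 18.0, 15.0, 12.0, 0.0 cfs.
ΣQ_DR = 169.0 cfs.
With Δt = 1 h = 3600 s, V = ΣQ_DR · Δt = 169.0 × 3600 = 6.08 × 10^5 ft³.

V ≈ 6.08 × 10^5 ft³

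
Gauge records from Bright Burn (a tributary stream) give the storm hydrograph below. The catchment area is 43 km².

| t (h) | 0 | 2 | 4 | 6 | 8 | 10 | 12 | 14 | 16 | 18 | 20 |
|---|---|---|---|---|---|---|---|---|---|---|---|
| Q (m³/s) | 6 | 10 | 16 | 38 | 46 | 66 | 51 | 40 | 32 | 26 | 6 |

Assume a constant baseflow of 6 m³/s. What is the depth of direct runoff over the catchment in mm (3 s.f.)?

Direct runoff: 0.0, 4.0, 10.0, 32.0, 40.0, 60.0, 45.0, 34.0, 26.0, 20.0, 0.0 m³/s; ΣQ_DR = 271.0 m³/s.
V = ΣQ_DR · Δt = 271.0 × 7200 s = 1.951 × 10^6 m³.
Over A = 43 km², depth = V / A = 45.4 mm.

d ≈ 45.4 mm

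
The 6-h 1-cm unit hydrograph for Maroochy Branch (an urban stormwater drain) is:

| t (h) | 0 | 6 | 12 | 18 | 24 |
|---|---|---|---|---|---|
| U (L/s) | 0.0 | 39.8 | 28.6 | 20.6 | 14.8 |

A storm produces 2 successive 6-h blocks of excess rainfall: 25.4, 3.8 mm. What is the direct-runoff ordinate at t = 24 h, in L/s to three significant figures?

By discrete convolution, Q_j = Σ (P_i / 10 mm) · U_{j−i}.
At t = 24 h (j=4): Q = (25.4/10)·14.8 + (3.8/10)·20.6 = 45.4 L/s.

Q ≈ 45.4 L/s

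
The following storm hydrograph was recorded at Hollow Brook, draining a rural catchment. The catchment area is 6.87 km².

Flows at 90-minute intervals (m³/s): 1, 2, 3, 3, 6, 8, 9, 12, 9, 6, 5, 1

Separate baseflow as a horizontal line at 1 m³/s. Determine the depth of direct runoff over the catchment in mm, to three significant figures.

Direct runoff: 0.0, 1.0, 2.0, 2.0, 5.0, 7.0, 8.0, 11.0, 8.0, 5.0, 4.0, 0.0 m³/s; ΣQ_DR = 53.00 m³/s.
V = ΣQ_DR · Δt = 53.00 × 5400 s = 2.862 × 10^5 m³.
Over A = 6.87 km², depth = V / A = 41.7 mm.

d ≈ 41.7 mm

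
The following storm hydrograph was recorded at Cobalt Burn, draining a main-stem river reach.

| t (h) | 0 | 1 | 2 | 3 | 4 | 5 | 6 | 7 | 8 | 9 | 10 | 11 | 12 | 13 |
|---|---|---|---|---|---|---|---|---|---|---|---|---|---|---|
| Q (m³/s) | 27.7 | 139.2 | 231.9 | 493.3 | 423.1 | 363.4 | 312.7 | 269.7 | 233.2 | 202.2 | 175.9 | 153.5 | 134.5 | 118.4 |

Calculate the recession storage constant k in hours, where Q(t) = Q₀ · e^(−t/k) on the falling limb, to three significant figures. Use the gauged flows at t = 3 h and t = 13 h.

k ≈ 7.01 h

On the falling limb, Q drops from 493.3 to 118.4 m³/s between t = 3 h and t = 13 h (Δt = 10 h).
k = −Δt / ln(Q₂/Q₁) = −10 / ln(118.4/493.3) = 7.01 h.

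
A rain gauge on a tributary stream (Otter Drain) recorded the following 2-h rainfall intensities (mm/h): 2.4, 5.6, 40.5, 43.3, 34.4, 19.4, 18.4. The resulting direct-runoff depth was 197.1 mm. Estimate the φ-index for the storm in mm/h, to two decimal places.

φ ≈ 11.49 mm/h

Only the 5 blocks with intensity above φ contribute runoff: 40.5, 43.3, 34.4, 19.4, 18.4 mm/h.
Σ(I−φ)·Δt = d  ⇒  (40.5+43.3+34.4+19.4+18.4 − 5φ)·2 = 197.1
φ = (156.0 − 197.1/2) / 5 = 11.49 mm/h.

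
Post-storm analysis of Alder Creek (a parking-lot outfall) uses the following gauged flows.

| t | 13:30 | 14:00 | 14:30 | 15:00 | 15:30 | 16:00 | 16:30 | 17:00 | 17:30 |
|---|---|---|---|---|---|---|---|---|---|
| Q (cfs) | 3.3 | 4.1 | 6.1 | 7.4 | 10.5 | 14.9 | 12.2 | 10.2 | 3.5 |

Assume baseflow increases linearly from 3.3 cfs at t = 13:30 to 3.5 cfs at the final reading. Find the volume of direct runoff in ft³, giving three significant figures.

Direct-runoff ordinates (Q − Q_b): 0.00, 0.78, 2.75, 4.03, 7.10, 11.47, 8.75, 6.72, 0.00 cfs.
ΣQ_DR = 41.60 cfs.
With Δt = 0.5 h = 1800 s, V = ΣQ_DR · Δt = 41.60 × 1800 = 74900 ft³.

V ≈ 74900 ft³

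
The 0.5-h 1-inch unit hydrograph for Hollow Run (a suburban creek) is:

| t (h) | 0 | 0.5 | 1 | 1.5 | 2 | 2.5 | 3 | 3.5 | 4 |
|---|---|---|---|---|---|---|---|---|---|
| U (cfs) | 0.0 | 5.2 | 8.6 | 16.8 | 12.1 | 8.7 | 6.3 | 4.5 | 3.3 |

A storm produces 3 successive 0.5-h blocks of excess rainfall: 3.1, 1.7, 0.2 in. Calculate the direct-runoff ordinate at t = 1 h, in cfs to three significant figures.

By discrete convolution, Q_j = Σ (P_i / 1 in) · U_{j−i}.
At t = 1 h (j=2): Q = (3.1/1)·8.6 + (1.7/1)·5.2 + (0.2/1)·0.0 = 35.5 cfs.

Q ≈ 35.5 cfs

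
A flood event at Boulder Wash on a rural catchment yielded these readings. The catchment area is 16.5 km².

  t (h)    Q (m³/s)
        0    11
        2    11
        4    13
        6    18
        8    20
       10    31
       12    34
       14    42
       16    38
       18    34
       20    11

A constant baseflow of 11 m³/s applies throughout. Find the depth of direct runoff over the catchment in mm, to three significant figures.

Direct runoff: 0.0, 0.0, 2.0, 7.0, 9.0, 20.0, 23.0, 31.0, 27.0, 23.0, 0.0 m³/s; ΣQ_DR = 142.0 m³/s.
V = ΣQ_DR · Δt = 142.0 × 7200 s = 1.022 × 10^6 m³.
Over A = 16.5 km², depth = V / A = 62.0 mm.

d ≈ 62.0 mm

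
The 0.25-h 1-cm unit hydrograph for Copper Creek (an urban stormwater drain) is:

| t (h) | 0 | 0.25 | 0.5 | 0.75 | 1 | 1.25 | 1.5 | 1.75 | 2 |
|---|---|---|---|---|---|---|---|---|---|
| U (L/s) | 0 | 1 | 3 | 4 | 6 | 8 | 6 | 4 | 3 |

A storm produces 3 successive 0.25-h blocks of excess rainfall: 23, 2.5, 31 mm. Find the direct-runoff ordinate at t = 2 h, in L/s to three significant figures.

Q ≈ 26.5 L/s

By discrete convolution, Q_j = Σ (P_i / 10 mm) · U_{j−i}.
At t = 2 h (j=8): Q = (23/10)·3 + (2.5/10)·4 + (31/10)·6 = 26.5 L/s.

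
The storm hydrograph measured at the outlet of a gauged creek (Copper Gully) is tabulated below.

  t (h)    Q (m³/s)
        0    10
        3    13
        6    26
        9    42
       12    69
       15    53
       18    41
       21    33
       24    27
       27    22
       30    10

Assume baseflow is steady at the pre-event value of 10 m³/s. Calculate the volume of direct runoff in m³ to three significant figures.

Direct-runoff ordinates (Q − Q_b): 0.0, 3.0, 16.0, 32.0, 59.0, 43.0, 31.0, 23.0, 17.0, 12.0, 0.0 m³/s.
ΣQ_DR = 236.0 m³/s.
With Δt = 3 h = 10800 s, V = ΣQ_DR · Δt = 236.0 × 10800 = 2.55 × 10^6 m³.

V ≈ 2.55 × 10^6 m³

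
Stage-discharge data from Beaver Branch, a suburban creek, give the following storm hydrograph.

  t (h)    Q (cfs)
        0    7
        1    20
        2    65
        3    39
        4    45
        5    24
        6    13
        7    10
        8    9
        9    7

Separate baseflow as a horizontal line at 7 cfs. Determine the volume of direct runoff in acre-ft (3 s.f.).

Direct-runoff ordinates (Q − Q_b): 0.0, 13.0, 58.0, 32.0, 38.0, 17.0, 6.0, 3.0, 2.0, 0.0 cfs.
ΣQ_DR = 169.0 cfs.
With Δt = 1 h = 3600 s, V = ΣQ_DR · Δt = 169.0 × 3600 = 6.08 × 10^5 ft³ = 14.0 acre-ft.

V ≈ 14.0 acre-ft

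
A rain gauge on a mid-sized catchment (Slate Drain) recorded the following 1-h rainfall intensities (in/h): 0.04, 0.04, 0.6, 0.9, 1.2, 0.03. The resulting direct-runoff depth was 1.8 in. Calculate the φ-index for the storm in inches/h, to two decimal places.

Only the 3 blocks with intensity above φ contribute runoff: 0.6, 0.9, 1.2 in/h.
Σ(I−φ)·Δt = d  ⇒  (0.6+0.9+1.2 − 3φ)·1 = 1.8
φ = (2.700 − 1.8/1) / 3 = 0.30 in/h.

φ ≈ 0.30 in/h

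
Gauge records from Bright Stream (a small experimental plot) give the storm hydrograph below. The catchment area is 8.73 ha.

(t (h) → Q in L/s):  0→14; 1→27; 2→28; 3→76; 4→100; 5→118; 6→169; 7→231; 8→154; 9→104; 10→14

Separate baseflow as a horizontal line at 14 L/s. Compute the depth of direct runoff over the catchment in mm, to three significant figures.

d ≈ 36.3 mm

Direct runoff: 0.0, 13.0, 14.0, 62.0, 86.0, 104.0, 155.0, 217.0, 140.0, 90.0, 0.0 L/s; ΣQ_DR = 881.0 L/s.
V = ΣQ_DR · Δt = 881.0 × 3600 s = 3.172 × 10^6 L.
Over A = 8.73 ha, depth = V / A = 36.3 mm.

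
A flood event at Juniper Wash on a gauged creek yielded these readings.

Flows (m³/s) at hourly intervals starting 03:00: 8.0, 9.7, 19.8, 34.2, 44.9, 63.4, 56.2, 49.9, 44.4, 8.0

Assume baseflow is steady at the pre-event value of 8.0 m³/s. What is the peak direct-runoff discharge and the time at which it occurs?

Subtracting baseflow gives direct-runoff ordinates: 0.0, 1.7, 11.8, 26.2, 36.9, 55.4, 48.2, 41.9, 36.4, 0.0 m³/s.
The maximum is 55.4 m³/s, occurring at the reading for t = 08:00.

Q_p = 55.4 m³/s at t = 08:00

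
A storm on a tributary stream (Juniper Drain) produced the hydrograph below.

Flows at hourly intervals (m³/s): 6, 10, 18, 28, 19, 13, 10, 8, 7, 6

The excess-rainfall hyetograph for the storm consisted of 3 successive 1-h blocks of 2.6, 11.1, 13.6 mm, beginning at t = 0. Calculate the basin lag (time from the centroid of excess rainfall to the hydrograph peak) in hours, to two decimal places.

Centroid of excess rainfall: t_c = Σ P_i·t̄_i / ΣP_i = 1.9029 h (block centres at 0.5, 1.5, 2.5 h).
Hydrograph peak occurs at t = 3 h, so basin lag t_L = 3 − 1.9029 = 1.10 h.

t_L ≈ 1.10 h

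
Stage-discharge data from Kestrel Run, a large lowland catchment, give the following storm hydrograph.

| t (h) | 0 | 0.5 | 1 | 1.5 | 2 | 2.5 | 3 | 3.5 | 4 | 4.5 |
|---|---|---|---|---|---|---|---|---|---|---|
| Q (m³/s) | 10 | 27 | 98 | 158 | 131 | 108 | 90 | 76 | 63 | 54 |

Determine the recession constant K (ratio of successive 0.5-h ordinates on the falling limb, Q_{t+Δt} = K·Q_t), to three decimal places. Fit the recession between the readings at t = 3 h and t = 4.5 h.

K ≈ 0.843

Using the recession-limb readings at t = 3 h and t = 4.5 h: Q falls from 90 to 54 m³/s over 3 intervals.
K = (Q₂/Q₁)^(1/3) = (54/90)^(1/3) = 0.843.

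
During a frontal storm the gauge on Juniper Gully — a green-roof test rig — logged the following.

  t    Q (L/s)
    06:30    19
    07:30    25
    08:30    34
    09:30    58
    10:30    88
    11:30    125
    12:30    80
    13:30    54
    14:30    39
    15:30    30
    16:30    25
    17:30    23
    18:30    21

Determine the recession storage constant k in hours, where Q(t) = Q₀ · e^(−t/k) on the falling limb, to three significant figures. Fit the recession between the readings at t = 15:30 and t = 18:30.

On the falling limb, Q drops from 30 to 21 L/s between t = 15:30 and t = 18:30 (Δt = 3 h).
k = −Δt / ln(Q₂/Q₁) = −3 / ln(21/30) = 8.41 h.

k ≈ 8.41 h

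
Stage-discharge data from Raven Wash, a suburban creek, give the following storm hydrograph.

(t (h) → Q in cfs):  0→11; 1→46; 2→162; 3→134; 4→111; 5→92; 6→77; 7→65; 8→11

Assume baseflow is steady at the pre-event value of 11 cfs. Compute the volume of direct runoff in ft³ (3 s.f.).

V ≈ 2.20 × 10^6 ft³

Direct-runoff ordinates (Q − Q_b): 0.0, 35.0, 151.0, 123.0, 100.0, 81.0, 66.0, 54.0, 0.0 cfs.
ΣQ_DR = 610.0 cfs.
With Δt = 1 h = 3600 s, V = ΣQ_DR · Δt = 610.0 × 3600 = 2.20 × 10^6 ft³.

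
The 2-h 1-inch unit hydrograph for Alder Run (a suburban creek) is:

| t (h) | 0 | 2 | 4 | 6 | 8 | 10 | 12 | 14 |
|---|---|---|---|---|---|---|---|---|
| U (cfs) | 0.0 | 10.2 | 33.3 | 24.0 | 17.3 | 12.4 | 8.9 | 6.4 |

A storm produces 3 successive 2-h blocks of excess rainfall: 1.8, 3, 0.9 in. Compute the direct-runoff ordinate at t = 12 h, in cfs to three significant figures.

By discrete convolution, Q_j = Σ (P_i / 1 in) · U_{j−i}.
At t = 12 h (j=6): Q = (1.8/1)·8.9 + (3/1)·12.4 + (0.9/1)·17.3 = 68.8 cfs.

Q ≈ 68.8 cfs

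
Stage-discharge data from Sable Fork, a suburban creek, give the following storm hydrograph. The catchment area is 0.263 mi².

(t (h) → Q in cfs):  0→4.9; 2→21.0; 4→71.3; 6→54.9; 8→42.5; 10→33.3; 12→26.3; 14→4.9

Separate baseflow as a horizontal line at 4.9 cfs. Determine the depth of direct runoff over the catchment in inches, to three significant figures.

d ≈ 2.59 in

Direct runoff: 0.0, 16.1, 66.4, 50.0, 37.6, 28.4, 21.4, 0.0 cfs; ΣQ_DR = 219.9 cfs.
V = ΣQ_DR · Δt = 219.9 × 7200 s = 1.583 × 10^6 ft³.
Over A = 0.263 mi², depth = V / A = 2.59 in.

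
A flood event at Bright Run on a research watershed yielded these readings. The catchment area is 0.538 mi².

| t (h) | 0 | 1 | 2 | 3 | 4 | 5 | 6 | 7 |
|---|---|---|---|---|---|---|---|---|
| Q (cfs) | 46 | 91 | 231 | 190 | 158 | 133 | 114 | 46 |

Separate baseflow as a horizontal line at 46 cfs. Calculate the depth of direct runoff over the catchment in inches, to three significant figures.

d ≈ 1.85 in

Direct runoff: 0.0, 45.0, 185.0, 144.0, 112.0, 87.0, 68.0, 0.0 cfs; ΣQ_DR = 641.0 cfs.
V = ΣQ_DR · Δt = 641.0 × 3600 s = 2.308 × 10^6 ft³.
Over A = 0.538 mi², depth = V / A = 1.85 in.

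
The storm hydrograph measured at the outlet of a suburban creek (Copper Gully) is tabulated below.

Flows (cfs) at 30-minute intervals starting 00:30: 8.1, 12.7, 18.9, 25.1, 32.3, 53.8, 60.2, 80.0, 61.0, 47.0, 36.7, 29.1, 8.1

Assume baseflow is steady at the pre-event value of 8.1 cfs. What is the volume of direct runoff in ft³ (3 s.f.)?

V ≈ 6.62 × 10^5 ft³

Direct-runoff ordinates (Q − Q_b): 0.0, 4.6, 10.8, 17.0, 24.2, 45.7, 52.1, 71.9, 52.9, 38.9, 28.6, 21.0, 0.0 cfs.
ΣQ_DR = 367.7 cfs.
With Δt = 0.5 h = 1800 s, V = ΣQ_DR · Δt = 367.7 × 1800 = 6.62 × 10^5 ft³.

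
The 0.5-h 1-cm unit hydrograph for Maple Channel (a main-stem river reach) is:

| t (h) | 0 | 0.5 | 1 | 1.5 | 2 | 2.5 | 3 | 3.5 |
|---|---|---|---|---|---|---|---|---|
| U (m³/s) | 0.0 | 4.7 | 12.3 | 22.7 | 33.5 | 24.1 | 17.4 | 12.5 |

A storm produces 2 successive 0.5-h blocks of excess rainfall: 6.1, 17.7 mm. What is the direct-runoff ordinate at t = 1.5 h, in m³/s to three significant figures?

Q ≈ 35.6 m³/s

By discrete convolution, Q_j = Σ (P_i / 10 mm) · U_{j−i}.
At t = 1.5 h (j=3): Q = (6.1/10)·22.7 + (17.7/10)·12.3 = 35.6 m³/s.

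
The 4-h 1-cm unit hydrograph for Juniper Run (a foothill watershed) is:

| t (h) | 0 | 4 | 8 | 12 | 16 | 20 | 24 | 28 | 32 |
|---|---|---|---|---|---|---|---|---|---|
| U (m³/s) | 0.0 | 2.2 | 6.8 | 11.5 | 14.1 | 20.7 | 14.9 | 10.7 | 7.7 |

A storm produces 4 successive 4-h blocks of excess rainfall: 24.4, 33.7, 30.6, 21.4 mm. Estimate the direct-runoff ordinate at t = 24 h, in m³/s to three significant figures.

By discrete convolution, Q_j = Σ (P_i / 10 mm) · U_{j−i}.
At t = 24 h (j=6): Q = (24.4/10)·14.9 + (33.7/10)·20.7 + (30.6/10)·14.1 + (21.4/10)·11.5 = 174 m³/s.

Q ≈ 174 m³/s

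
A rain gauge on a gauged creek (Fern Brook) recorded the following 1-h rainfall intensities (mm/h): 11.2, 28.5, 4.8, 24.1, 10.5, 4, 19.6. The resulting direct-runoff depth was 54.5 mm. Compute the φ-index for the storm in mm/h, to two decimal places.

φ ≈ 7.88 mm/h

Only the 5 blocks with intensity above φ contribute runoff: 11.2, 28.5, 24.1, 10.5, 19.6 mm/h.
Σ(I−φ)·Δt = d  ⇒  (11.2+28.5+24.1+10.5+19.6 − 5φ)·1 = 54.5
φ = (93.90 − 54.5/1) / 5 = 7.88 mm/h.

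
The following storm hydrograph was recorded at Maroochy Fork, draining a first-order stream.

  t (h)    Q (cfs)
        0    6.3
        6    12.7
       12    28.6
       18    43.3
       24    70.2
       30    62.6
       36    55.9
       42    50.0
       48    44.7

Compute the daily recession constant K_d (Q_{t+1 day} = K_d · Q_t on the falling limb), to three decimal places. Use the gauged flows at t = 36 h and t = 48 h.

K_d ≈ 0.639

Between t = 36 h and t = 48 h the flow falls from 55.9 to 44.7 cfs over 2×6 h = 12 h.
Per-interval ratio K = (44.7/55.9)^(1/2) = 0.8942; K_d = K^(24/6) = 0.639.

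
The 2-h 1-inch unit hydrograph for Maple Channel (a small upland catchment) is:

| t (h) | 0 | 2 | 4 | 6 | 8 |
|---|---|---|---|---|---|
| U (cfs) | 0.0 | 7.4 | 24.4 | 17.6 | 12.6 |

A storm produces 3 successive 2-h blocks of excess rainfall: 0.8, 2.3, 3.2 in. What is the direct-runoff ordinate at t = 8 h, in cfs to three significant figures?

Q ≈ 129 cfs

By discrete convolution, Q_j = Σ (P_i / 1 in) · U_{j−i}.
At t = 8 h (j=4): Q = (0.8/1)·12.6 + (2.3/1)·17.6 + (3.2/1)·24.4 = 129 cfs.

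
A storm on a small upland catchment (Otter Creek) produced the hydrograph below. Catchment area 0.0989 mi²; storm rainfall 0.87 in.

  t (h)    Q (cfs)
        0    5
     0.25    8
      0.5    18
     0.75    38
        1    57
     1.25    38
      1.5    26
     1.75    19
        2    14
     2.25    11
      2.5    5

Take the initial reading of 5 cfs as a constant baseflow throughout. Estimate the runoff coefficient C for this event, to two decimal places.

C ≈ 0.83

ΣQ_DR = 184.0 cfs; V = ΣQ_DR·Δt = 1.656 × 10^5 ft³.
Runoff depth d = V / A = 0.7207 in.
C = d / P = 0.7207 / 0.87 = 0.83.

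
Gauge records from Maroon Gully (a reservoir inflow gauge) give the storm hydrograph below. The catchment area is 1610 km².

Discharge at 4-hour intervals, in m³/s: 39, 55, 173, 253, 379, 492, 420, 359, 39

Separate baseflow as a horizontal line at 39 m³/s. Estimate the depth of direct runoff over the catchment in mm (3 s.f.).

Direct runoff: 0.0, 16.0, 134.0, 214.0, 340.0, 453.0, 381.0, 320.0, 0.0 m³/s; ΣQ_DR = 1858 m³/s.
V = ΣQ_DR · Δt = 1858 × 14400 s = 2.676 × 10^7 m³.
Over A = 1610 km², depth = V / A = 16.6 mm.

d ≈ 16.6 mm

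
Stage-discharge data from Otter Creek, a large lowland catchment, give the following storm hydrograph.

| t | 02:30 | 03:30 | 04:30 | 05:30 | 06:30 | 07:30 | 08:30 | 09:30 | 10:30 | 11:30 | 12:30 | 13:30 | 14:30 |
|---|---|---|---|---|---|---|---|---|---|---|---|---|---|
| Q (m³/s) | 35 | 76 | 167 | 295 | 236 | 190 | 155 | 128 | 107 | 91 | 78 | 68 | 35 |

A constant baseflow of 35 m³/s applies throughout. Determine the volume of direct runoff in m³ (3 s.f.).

Direct-runoff ordinates (Q − Q_b): 0.0, 41.0, 132.0, 260.0, 201.0, 155.0, 120.0, 93.0, 72.0, 56.0, 43.0, 33.0, 0.0 m³/s.
ΣQ_DR = 1206 m³/s.
With Δt = 1 h = 3600 s, V = ΣQ_DR · Δt = 1206 × 3600 = 4.34 × 10^6 m³.

V ≈ 4.34 × 10^6 m³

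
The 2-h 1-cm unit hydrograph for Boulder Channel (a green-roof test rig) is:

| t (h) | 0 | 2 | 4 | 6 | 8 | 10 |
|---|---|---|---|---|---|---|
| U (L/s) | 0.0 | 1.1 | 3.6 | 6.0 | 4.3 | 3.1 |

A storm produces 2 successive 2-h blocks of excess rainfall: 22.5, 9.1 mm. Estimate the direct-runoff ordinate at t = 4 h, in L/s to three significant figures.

By discrete convolution, Q_j = Σ (P_i / 10 mm) · U_{j−i}.
At t = 4 h (j=2): Q = (22.5/10)·3.6 + (9.1/10)·1.1 = 9.10 L/s.

Q ≈ 9.10 L/s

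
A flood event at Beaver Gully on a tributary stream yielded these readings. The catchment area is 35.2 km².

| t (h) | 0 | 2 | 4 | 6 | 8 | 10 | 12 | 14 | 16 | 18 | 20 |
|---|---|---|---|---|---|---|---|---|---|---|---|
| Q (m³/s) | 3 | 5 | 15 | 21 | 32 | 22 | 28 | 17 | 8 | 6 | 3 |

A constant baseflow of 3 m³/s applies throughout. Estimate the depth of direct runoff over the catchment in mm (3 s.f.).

Direct runoff: 0.0, 2.0, 12.0, 18.0, 29.0, 19.0, 25.0, 14.0, 5.0, 3.0, 0.0 m³/s; ΣQ_DR = 127.0 m³/s.
V = ΣQ_DR · Δt = 127.0 × 7200 s = 9.144 × 10^5 m³.
Over A = 35.2 km², depth = V / A = 26.0 mm.

d ≈ 26.0 mm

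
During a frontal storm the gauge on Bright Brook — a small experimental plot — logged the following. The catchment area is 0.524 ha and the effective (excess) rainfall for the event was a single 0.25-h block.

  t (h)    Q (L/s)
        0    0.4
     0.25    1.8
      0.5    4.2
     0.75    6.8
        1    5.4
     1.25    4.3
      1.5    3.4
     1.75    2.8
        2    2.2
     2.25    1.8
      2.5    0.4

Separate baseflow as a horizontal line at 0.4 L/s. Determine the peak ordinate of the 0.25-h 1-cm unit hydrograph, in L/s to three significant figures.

U_p ≈ 12.8 L/s

Direct runoff: 0.0, 1.4, 3.8, 6.4, 5.0, 3.9, 3.0, 2.4, 1.8, 1.4, 0.0 L/s; ΣQ_DR = 29.10 L/s, peak = 6.4 L/s.
Runoff depth d = ΣQ_DR·Δt / A = 29.10 × 900 / (0.524 ha) = 4.998 mm.
The 1-cm UH is the DRH scaled by (10 mm)/d, so U_p = 6.4 × 10/4.998 = 12.8 L/s.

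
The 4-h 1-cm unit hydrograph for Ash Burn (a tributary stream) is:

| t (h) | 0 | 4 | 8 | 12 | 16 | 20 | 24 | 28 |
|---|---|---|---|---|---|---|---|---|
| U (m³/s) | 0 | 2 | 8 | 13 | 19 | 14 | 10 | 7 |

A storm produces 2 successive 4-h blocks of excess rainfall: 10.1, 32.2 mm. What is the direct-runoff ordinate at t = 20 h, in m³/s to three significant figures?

By discrete convolution, Q_j = Σ (P_i / 10 mm) · U_{j−i}.
At t = 20 h (j=5): Q = (10.1/10)·14 + (32.2/10)·19 = 75.3 m³/s.

Q ≈ 75.3 m³/s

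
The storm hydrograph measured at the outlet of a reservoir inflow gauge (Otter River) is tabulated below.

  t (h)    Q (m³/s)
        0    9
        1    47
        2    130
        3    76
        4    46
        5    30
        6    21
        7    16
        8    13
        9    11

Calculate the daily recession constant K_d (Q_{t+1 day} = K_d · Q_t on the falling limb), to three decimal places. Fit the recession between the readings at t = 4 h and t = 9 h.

K_d ≈ 0.001

Between t = 4 h and t = 9 h the flow falls from 46 to 11 m³/s over 5×1 h = 5 h.
Per-interval ratio K = (11/46)^(1/5) = 0.7512; K_d = K^(24/1) = 0.001.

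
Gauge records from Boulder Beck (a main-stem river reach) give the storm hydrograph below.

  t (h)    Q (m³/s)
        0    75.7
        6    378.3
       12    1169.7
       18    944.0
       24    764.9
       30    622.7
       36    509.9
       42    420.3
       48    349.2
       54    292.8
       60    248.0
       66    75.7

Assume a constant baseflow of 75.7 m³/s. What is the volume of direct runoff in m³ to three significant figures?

V ≈ 1.07 × 10^8 m³

Direct-runoff ordinates (Q − Q_b): 0.0, 302.6, 1094.0, 868.3, 689.2, 547.0, 434.2, 344.6, 273.5, 217.1, 172.3, 0.0 m³/s.
ΣQ_DR = 4943 m³/s.
With Δt = 6 h = 21600 s, V = ΣQ_DR · Δt = 4943 × 21600 = 1.07 × 10^8 m³.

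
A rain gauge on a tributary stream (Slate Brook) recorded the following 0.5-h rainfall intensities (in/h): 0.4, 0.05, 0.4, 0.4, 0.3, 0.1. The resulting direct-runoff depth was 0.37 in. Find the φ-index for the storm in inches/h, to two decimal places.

φ ≈ 0.19 in/h

Only the 4 blocks with intensity above φ contribute runoff: 0.4, 0.4, 0.4, 0.3 in/h.
Σ(I−φ)·Δt = d  ⇒  (0.4+0.4+0.4+0.3 − 4φ)·0.5 = 0.37
φ = (1.500 − 0.37/0.5) / 4 = 0.19 in/h.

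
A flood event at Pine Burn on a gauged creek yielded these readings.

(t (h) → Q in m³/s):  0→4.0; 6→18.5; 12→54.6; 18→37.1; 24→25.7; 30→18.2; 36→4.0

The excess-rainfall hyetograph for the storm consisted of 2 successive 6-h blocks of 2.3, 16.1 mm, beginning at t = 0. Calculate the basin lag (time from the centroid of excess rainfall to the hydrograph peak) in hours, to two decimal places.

Centroid of excess rainfall: t_c = Σ P_i·t̄_i / ΣP_i = 8.2500 h (block centres at 3, 9 h).
Hydrograph peak occurs at t = 12 h, so basin lag t_L = 12 − 8.2500 = 3.75 h.

t_L ≈ 3.75 h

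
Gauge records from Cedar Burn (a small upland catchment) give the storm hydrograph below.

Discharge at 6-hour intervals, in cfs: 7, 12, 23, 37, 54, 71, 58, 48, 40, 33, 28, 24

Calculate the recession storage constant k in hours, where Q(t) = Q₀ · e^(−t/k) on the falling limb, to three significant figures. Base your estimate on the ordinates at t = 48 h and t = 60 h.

k ≈ 33.6 h

On the falling limb, Q drops from 40 to 28 cfs between t = 48 h and t = 60 h (Δt = 12 h).
k = −Δt / ln(Q₂/Q₁) = −12 / ln(28/40) = 33.6 h.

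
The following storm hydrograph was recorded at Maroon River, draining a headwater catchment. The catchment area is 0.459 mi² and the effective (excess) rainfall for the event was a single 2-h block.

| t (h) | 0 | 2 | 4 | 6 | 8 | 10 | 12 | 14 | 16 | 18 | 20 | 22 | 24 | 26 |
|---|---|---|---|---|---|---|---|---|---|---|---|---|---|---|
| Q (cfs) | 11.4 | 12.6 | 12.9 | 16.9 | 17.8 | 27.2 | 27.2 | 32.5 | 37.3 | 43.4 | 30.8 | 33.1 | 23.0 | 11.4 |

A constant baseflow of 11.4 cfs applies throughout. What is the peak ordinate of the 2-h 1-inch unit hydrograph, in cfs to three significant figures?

Direct runoff: 0.0, 1.2, 1.5, 5.5, 6.4, 15.8, 15.8, 21.1, 25.9, 32.0, 19.4, 21.7, 11.6, 0.0 cfs; ΣQ_DR = 177.9 cfs, peak = 32.0 cfs.
Runoff depth d = ΣQ_DR·Δt / A = 177.9 × 7200 / (0.459 mi²) = 1.201 in.
The 1-inch UH is the DRH scaled by (1 in)/d, so U_p = 32.0 × 1/1.201 = 26.6 cfs.

U_p ≈ 26.6 cfs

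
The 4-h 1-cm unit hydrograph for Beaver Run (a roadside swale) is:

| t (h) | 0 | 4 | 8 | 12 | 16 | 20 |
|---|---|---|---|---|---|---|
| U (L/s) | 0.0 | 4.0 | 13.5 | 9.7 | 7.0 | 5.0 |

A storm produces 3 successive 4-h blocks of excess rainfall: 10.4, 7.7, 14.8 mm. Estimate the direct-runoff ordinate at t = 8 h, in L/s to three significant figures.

By discrete convolution, Q_j = Σ (P_i / 10 mm) · U_{j−i}.
At t = 8 h (j=2): Q = (10.4/10)·13.5 + (7.7/10)·4.0 + (14.8/10)·0.0 = 17.1 L/s.

Q ≈ 17.1 L/s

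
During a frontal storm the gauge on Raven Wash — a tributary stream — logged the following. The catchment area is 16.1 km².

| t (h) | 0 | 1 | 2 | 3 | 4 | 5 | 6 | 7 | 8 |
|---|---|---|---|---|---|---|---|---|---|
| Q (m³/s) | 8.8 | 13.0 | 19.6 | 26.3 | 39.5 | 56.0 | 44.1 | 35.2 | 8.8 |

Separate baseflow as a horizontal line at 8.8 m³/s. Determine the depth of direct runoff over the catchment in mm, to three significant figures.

d ≈ 38.5 mm

Direct runoff: 0.0, 4.2, 10.8, 17.5, 30.7, 47.2, 35.3, 26.4, 0.0 m³/s; ΣQ_DR = 172.1 m³/s.
V = ΣQ_DR · Δt = 172.1 × 3600 s = 6.196 × 10^5 m³.
Over A = 16.1 km², depth = V / A = 38.5 mm.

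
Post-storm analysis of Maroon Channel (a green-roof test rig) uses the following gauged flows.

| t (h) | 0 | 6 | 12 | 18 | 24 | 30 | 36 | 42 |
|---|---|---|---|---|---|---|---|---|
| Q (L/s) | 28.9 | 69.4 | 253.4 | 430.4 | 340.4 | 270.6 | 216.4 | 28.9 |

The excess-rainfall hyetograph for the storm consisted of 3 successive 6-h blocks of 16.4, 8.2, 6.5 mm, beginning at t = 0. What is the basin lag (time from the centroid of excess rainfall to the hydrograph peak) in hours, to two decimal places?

t_L ≈ 10.91 h

Centroid of excess rainfall: t_c = Σ P_i·t̄_i / ΣP_i = 7.0900 h (block centres at 3, 9, 15 h).
Hydrograph peak occurs at t = 18 h, so basin lag t_L = 18 − 7.0900 = 10.91 h.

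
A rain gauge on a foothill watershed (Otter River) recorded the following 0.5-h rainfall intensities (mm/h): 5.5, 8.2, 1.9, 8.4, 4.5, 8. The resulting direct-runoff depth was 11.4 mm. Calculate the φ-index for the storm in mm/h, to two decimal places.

Only the 5 blocks with intensity above φ contribute runoff: 5.5, 8.2, 8.4, 4.5, 8 mm/h.
Σ(I−φ)·Δt = d  ⇒  (5.5+8.2+8.4+4.5+8 − 5φ)·0.5 = 11.4
φ = (34.60 − 11.4/0.5) / 5 = 2.36 mm/h.

φ ≈ 2.36 mm/h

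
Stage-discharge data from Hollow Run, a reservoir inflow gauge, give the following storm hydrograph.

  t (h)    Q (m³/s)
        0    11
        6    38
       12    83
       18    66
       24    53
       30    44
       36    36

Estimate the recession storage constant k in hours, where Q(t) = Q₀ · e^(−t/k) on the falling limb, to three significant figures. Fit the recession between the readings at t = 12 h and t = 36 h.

k ≈ 28.7 h

On the falling limb, Q drops from 83 to 36 m³/s between t = 12 h and t = 36 h (Δt = 24 h).
k = −Δt / ln(Q₂/Q₁) = −24 / ln(36/83) = 28.7 h.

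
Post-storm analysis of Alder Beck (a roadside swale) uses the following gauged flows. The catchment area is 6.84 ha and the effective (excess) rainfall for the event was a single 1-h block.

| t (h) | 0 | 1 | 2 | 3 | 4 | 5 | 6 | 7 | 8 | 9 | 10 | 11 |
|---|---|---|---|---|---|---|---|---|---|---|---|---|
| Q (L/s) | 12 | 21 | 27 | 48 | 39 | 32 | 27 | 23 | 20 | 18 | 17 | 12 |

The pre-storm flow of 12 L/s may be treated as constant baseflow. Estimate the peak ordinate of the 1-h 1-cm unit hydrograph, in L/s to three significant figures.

Direct runoff: 0.0, 9.0, 15.0, 36.0, 27.0, 20.0, 15.0, 11.0, 8.0, 6.0, 5.0, 0.0 L/s; ΣQ_DR = 152.0 L/s, peak = 36.0 L/s.
Runoff depth d = ΣQ_DR·Δt / A = 152.0 × 3600 / (6.84 ha) = 8.000 mm.
The 1-cm UH is the DRH scaled by (10 mm)/d, so U_p = 36.0 × 10/8.000 = 45.0 L/s.

U_p ≈ 45.0 L/s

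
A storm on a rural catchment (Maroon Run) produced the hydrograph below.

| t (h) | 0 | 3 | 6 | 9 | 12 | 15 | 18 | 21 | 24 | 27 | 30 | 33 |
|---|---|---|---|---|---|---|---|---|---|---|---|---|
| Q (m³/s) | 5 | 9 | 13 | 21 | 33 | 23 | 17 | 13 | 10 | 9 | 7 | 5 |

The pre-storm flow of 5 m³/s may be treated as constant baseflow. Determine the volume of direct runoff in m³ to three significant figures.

Direct-runoff ordinates (Q − Q_b): 0.0, 4.0, 8.0, 16.0, 28.0, 18.0, 12.0, 8.0, 5.0, 4.0, 2.0, 0.0 m³/s.
ΣQ_DR = 105.0 m³/s.
With Δt = 3 h = 10800 s, V = ΣQ_DR · Δt = 105.0 × 10800 = 1.13 × 10^6 m³.

V ≈ 1.13 × 10^6 m³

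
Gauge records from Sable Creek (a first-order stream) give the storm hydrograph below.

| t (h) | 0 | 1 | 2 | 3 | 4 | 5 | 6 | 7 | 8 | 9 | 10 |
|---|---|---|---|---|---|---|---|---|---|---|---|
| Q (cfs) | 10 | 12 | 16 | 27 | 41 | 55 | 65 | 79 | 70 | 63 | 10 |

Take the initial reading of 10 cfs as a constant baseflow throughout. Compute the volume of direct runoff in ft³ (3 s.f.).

V ≈ 1.22 × 10^6 ft³

Direct-runoff ordinates (Q − Q_b): 0.0, 2.0, 6.0, 17.0, 31.0, 45.0, 55.0, 69.0, 60.0, 53.0, 0.0 cfs.
ΣQ_DR = 338.0 cfs.
With Δt = 1 h = 3600 s, V = ΣQ_DR · Δt = 338.0 × 3600 = 1.22 × 10^6 ft³.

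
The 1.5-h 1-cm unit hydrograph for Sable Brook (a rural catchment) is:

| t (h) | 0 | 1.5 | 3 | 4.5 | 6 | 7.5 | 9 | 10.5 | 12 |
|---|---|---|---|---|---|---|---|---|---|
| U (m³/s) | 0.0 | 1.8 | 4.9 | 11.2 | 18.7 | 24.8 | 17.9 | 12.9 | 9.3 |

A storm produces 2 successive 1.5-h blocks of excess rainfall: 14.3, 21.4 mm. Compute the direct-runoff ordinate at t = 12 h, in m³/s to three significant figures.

Q ≈ 40.9 m³/s

By discrete convolution, Q_j = Σ (P_i / 10 mm) · U_{j−i}.
At t = 12 h (j=8): Q = (14.3/10)·9.3 + (21.4/10)·12.9 = 40.9 m³/s.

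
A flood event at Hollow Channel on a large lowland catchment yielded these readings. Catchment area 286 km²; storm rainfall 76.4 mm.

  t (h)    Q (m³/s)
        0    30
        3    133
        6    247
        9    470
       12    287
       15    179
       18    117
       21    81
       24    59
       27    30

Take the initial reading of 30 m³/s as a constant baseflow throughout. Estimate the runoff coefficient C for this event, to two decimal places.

ΣQ_DR = 1333 m³/s; V = ΣQ_DR·Δt = 1.440 × 10^7 m³.
Runoff depth d = V / A = 50.34 mm.
C = d / P = 50.34 / 76.4 = 0.66.

C ≈ 0.66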